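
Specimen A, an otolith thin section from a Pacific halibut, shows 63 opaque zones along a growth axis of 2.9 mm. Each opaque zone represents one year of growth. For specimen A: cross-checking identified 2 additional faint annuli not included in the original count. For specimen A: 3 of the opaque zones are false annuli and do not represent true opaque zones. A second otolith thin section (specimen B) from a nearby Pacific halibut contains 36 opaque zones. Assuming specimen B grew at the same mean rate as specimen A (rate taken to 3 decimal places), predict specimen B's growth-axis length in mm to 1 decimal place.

Specimen A: adjusted count: 63 − 3 + 2 = 62 opaque zones.
A: 2.9 mm over 62 years gives 2.9 / 62 ≈ 0.047 mm/year.
B's length ≈ 0.047 × 36 = 1.7 mm.

1.7 mm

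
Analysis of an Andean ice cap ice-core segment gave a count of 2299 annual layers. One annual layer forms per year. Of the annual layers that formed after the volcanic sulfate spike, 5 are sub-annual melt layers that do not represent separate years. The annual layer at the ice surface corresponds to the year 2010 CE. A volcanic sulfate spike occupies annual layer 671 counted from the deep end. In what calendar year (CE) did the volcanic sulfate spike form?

Between annual layer 671 and the ice surface there are 2299 − 671 = 1628 annual layers.
Removing the 5 false annual layers leaves 1628 − 5 = 1623 true annual layers beyond the volcanic sulfate spike.
2010 − 1623 = 387 CE.

387 CE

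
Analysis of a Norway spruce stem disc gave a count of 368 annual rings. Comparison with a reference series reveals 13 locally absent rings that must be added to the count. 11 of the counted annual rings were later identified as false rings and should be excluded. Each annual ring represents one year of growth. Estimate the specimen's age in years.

370 yr

True annual ring count = 368 − 11 + 13 = 370.
At one annual ring per year, that is 370 years.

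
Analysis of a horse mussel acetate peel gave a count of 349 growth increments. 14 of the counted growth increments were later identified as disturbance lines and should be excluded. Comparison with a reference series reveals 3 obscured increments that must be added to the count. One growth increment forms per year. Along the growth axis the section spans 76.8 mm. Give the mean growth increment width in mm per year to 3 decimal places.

Correcting the raw count gives 349 − 14 + 3 = 338 true growth increments.
76.8 mm over 338 years gives 76.8 / 338 ≈ 0.227 mm per year.

0.227 mm per year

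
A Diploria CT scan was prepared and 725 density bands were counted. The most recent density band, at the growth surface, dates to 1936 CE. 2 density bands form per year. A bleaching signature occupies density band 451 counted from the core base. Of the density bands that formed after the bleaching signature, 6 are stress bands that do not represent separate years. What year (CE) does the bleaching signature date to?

1802 CE

725 − 451 = 274 density bands lie beyond the bleaching signature toward the growth surface.
Excluding 6 false density bands: 274 − 6 = 268.
Dividing by 2 density bands per year: 268 / 2 = 134 years.
1936 − 134 = 1802 CE.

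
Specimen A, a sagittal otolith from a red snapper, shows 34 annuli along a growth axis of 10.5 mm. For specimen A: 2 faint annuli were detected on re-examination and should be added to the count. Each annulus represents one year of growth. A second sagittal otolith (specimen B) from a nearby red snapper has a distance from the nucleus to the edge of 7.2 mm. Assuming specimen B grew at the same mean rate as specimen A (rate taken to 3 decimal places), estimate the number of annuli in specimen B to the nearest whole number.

25 annuli

Specimen A: true annulus count = 34 + 2 = 36.
A: 10.5 mm over 36 years gives 10.5 / 36 ≈ 0.292 mm/year.
For B, 7.2 / 0.292 = 24.66 years ≈ 25 annuli.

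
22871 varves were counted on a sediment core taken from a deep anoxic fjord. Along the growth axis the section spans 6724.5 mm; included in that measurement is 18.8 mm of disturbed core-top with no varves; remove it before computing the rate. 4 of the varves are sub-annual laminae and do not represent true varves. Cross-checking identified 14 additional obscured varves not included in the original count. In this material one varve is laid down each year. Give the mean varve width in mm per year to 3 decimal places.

0.293 mm per year

Adjusted count: 22871 − 4 + 14 = 22881 varves.
Net length = 6724.5 − 18.8 = 6705.7 mm.
Extension rate ≈ 6705.7 / 22881 = 0.293 mm per year.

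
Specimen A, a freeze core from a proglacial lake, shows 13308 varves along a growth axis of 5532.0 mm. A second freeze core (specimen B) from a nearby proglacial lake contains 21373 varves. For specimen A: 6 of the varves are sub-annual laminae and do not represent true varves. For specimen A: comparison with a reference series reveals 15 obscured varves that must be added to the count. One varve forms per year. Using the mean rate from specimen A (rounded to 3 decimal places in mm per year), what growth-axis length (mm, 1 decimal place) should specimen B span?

8869.8 mm

Specimen A: correcting the raw count gives 13308 − 6 + 15 = 13317 true varves.
A: Mean rate = 5532.0 mm / 13317 years ≈ 0.415 mm/year.
Length of B = 0.415 × 21373 = 8869.8 mm.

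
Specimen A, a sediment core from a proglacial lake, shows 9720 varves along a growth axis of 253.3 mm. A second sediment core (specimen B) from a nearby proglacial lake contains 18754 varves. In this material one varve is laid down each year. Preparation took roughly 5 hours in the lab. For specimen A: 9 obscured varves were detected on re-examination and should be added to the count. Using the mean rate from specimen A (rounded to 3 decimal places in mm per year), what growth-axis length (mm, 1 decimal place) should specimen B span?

Specimen A: adjusted count: 9720 + 9 = 9729 varves.
A: 253.3 mm over 9729 years gives 253.3 / 9729 ≈ 0.026 mm per year.
Length of B = 0.026 × 18754 = 487.6 mm.

487.6 mm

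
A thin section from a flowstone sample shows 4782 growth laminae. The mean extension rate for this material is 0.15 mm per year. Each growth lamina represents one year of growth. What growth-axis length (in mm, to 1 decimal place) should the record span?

717.3 mm

4782 years of growth are recorded.
Predicted length = 0.15 mm/year × 4782 years = 717.3 mm.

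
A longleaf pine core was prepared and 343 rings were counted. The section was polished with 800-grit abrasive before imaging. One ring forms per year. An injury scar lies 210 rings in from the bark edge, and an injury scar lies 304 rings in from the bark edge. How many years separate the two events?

94 years

Separation: 304 − 210 = 94 rings.
That is 94 years at one ring per year.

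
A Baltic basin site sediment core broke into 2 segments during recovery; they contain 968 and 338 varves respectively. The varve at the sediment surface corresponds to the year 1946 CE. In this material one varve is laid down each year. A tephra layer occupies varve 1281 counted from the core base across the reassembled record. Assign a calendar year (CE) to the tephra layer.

1921 CE

Total varves = 968 + 338 = 1306.
Between varve 1281 and the sediment surface there are 1306 − 1281 = 25 varves.
The varve at the sediment surface is 1946 CE, so the tephra layer dates to 1946 − 25 = 1921 CE.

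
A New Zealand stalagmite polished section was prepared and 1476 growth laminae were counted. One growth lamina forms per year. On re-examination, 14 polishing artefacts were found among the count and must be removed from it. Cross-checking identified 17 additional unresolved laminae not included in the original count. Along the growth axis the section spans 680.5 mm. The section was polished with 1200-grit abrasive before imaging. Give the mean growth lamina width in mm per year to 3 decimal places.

Adjusted count: 1476 − 14 + 17 = 1479 growth laminae.
Extension rate ≈ 680.5 / 1479 = 0.460 mm per year.

0.460 mm per year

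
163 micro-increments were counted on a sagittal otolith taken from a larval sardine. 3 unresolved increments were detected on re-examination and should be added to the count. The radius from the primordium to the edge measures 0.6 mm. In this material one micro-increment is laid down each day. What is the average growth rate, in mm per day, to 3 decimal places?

True micro-increment count = 163 + 3 = 166.
0.6 mm over 166 days gives 0.6 / 166 ≈ 0.004 mm per day.

0.004 mm per day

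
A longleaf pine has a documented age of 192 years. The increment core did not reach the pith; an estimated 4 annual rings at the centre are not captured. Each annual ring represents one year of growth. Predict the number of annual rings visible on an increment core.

Expected annual rings over 192 years: 192.
Subtracting the 4 annual rings not captured gives 192 − 4 = 188 annual rings in the record.

188 annual rings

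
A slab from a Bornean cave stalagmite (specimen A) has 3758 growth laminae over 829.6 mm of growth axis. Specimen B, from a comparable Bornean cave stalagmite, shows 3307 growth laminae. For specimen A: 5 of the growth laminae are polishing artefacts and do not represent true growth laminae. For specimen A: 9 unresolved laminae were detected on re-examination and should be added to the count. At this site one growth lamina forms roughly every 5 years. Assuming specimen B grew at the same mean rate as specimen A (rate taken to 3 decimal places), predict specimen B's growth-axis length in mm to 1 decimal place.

Specimen A: true growth lamina count = 3758 − 5 + 9 = 3762.
Specimen A: 3762 growth laminae at 5 years each span 3762 × 5 = 18810 years.
A: Mean rate = 829.6 mm / 18810 years ≈ 0.044 mm/year.
Specimen B: 3307 growth laminae at 5 years each span 3307 × 5 = 16535 years. B's length ≈ 0.044 × 16535 = 727.5 mm.

727.5 mm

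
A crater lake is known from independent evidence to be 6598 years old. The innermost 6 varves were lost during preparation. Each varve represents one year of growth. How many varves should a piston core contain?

6592 varves

One varve per year gives 6598 varves over 6598 years.
6598 − 6 missed = 6592 varves expected in the prepared section.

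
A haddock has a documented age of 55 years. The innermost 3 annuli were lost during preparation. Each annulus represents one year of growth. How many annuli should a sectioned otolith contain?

At one annulus per year, 55 years correspond to 55 annuli.
55 − 3 missed = 52 annuli expected in the prepared section.

52 annuli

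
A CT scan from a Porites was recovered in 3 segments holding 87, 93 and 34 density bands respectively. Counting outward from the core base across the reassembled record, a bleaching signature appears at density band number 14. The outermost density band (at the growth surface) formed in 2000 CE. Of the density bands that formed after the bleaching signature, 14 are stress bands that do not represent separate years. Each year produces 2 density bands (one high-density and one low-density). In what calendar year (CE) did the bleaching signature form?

Total density bands = 87 + 93 + 34 = 214.
The bleaching signature sits at density band 14 from the core base, so 214 − 14 = 200 density bands formed after it.
Excluding 14 false density bands: 200 − 14 = 186.
Dividing by 2 density bands per year: 186 / 2 = 93 years.
2000 − 93 = 1907 CE.

1907 CE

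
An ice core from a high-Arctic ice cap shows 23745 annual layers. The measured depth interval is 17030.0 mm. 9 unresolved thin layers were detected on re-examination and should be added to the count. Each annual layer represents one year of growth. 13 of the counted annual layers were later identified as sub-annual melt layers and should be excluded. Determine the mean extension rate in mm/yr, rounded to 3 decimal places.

0.717 mm/yr

True annual layer count = 23745 − 13 + 9 = 23741.
Mean rate = 17030.0 mm / 23741 years ≈ 0.717 mm/yr.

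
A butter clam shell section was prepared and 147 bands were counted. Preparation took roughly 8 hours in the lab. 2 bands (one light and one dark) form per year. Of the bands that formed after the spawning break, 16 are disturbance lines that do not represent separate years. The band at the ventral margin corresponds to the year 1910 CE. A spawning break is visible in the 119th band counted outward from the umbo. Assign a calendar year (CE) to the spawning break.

1904 CE

The spawning break sits at band 119 from the umbo, so 147 − 119 = 28 bands formed after it.
28 − 16 false = 12 true bands after the spawning break.
With 2 bands per year, 12 / 2 = 6 years.
Counting back 6 years from 1910 CE places the spawning break in 1910 − 6 = 1904 CE.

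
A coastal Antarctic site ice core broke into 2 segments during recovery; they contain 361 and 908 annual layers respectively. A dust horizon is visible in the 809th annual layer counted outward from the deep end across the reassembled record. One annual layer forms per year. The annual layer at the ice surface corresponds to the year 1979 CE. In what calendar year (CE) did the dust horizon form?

Total annual layers = 361 + 908 = 1269.
Between annual layer 809 and the ice surface there are 1269 − 809 = 460 annual layers.
Counting back 460 years from 1979 CE places the dust horizon in 1979 − 460 = 1519 CE.

1519 CE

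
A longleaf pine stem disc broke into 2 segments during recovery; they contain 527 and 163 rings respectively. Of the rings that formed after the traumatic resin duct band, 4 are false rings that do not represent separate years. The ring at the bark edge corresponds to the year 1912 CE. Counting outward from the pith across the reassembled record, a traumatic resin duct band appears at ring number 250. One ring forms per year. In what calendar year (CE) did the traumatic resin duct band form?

Total rings = 527 + 163 = 690.
The traumatic resin duct band sits at ring 250 from the pith, so 690 − 250 = 440 rings formed after it.
Removing the 4 false rings leaves 440 − 4 = 436 true rings beyond the traumatic resin duct band.
The ring at the bark edge is 1912 CE, so the traumatic resin duct band dates to 1912 − 436 = 1476 CE.

1476 CE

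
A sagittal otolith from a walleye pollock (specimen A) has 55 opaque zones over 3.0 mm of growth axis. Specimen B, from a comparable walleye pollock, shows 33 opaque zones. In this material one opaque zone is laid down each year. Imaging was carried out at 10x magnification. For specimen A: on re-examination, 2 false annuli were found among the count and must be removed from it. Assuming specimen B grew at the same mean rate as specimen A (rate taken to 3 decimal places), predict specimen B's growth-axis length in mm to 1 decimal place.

Specimen A: correcting the raw count gives 55 − 2 = 53 true opaque zones.
A: Extension rate ≈ 3.0 / 53 = 0.057 mm/yr.
B's length ≈ 0.057 × 33 = 1.9 mm.

1.9 mm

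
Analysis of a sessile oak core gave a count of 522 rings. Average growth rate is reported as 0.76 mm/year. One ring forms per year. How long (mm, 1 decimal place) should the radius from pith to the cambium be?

The record spans 522 years at 0.76 mm per year.
522 years at 0.76 mm/year gives 0.76 × 522 = 396.7 mm.

396.7 mm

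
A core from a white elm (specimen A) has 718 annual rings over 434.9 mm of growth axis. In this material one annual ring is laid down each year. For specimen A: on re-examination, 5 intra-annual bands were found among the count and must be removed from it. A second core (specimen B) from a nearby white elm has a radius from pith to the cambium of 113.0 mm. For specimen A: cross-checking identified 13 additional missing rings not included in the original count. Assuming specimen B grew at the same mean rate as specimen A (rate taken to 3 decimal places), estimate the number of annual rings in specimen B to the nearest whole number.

Specimen A: true annual ring count = 718 − 5 + 13 = 726.
A: 434.9 mm over 726 years gives 434.9 / 726 ≈ 0.599 mm/year.
B spans 113.0 / 0.599 = 188.65 years ≈ 189 annual rings.

189 annual rings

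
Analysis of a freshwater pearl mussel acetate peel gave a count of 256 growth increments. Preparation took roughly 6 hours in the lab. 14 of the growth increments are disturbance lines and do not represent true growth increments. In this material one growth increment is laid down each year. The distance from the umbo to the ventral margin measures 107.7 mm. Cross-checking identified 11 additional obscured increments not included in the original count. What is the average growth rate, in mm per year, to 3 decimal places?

0.426 mm per year

After corrections the count is 256 − 14 + 11 = 253 growth increments.
Extension rate ≈ 107.7 / 253 = 0.426 mm per year.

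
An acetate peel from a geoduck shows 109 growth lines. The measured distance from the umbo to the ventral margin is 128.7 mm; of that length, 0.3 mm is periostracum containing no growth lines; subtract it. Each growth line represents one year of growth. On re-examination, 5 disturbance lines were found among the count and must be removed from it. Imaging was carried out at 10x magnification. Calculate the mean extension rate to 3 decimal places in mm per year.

Correcting the raw count gives 109 − 5 = 104 true growth lines.
The growth record spans 128.7 − 0.3 = 128.4 mm.
Mean rate = 128.4 mm / 104 years ≈ 1.235 mm per year.

1.235 mm per year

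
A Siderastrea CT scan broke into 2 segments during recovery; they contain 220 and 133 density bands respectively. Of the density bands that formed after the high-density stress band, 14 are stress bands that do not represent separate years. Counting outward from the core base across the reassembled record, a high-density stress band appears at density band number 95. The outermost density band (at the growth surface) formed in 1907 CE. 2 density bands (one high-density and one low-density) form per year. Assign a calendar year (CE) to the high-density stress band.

1785 CE

Total density bands = 220 + 133 = 353.
Between density band 95 and the growth surface there are 353 − 95 = 258 density bands.
258 − 14 false = 244 true density bands after the high-density stress band.
Dividing by 2 density bands per year: 244 / 2 = 122 years.
1907 − 122 = 1785 CE.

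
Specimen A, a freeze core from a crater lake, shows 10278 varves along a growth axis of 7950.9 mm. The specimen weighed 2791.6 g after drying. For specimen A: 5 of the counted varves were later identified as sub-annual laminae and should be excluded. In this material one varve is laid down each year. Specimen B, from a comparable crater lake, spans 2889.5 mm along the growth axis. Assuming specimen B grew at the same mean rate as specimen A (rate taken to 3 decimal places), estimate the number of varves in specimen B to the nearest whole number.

Specimen A: true varve count = 10278 − 5 = 10273.
A: Mean rate = 7950.9 mm / 10273 years ≈ 0.774 mm/yr.
For B, 2889.5 / 0.774 = 3733.20 years ≈ 3733 varves.

3733 varves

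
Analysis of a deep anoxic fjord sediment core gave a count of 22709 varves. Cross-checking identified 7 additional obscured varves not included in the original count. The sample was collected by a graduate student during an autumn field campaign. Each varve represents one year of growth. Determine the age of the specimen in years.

After corrections the count is 22709 + 7 = 22716 varves.
At one varve per year, that is 22716 years.

22716 yr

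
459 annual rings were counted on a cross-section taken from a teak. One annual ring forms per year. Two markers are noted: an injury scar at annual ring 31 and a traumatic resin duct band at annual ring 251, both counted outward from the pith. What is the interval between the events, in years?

220 years

251 − 31 = 220 annual rings lie between the two events.
That is 220 years at one annual ring per year.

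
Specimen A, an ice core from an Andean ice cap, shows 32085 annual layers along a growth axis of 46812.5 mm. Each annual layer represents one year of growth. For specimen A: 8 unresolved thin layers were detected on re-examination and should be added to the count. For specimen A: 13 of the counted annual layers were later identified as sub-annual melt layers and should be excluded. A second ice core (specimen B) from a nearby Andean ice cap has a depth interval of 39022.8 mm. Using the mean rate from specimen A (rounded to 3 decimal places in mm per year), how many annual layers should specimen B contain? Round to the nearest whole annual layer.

Specimen A: after corrections the count is 32085 − 13 + 8 = 32080 annual layers.
A: 46812.5 mm over 32080 years gives 46812.5 / 32080 ≈ 1.459 mm per year.
Specimen B: 39022.8 mm / 1.459 mm per year = 26746.26 years ≈ 26746 annual layers.

26746 annual layers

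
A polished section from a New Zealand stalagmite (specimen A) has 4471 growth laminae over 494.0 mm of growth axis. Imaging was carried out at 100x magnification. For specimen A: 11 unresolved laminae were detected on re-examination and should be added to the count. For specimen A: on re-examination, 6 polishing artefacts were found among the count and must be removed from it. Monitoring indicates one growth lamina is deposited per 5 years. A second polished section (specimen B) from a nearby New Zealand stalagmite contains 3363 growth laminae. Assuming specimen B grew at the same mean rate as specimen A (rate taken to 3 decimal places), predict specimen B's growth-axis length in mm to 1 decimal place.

Specimen A: adjusted count: 4471 − 6 + 11 = 4476 growth laminae.
Specimen A: multiplying by 5 years per growth lamina: 4476 × 5 = 22380 years.
A: Extension rate ≈ 494.0 / 22380 = 0.022 mm per year.
Specimen B: at 5 years per growth lamina, 3363 × 5 = 16815 years. For B, 0.022 mm/year × 16815 years = 369.9 mm.

369.9 mm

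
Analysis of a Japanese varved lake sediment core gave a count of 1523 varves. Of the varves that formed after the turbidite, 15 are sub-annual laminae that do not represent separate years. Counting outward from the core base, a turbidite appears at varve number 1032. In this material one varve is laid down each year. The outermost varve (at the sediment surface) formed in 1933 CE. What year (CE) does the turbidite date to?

1523 − 1032 = 491 varves lie beyond the turbidite toward the sediment surface.
Removing the 15 false varves leaves 491 − 15 = 476 true varves beyond the turbidite.
Counting back 476 years from 1933 CE places the turbidite in 1933 − 476 = 1457 CE.

1457 CE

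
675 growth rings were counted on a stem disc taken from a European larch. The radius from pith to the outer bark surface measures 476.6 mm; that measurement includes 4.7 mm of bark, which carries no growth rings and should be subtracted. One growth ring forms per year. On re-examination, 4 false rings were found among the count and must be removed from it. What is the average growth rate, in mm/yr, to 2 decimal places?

0.70 mm/yr

Adjusted count: 675 − 4 = 671 growth rings.
The growth record spans 476.6 − 4.7 = 471.9 mm.
Extension rate ≈ 471.9 / 671 = 0.70 mm/yr.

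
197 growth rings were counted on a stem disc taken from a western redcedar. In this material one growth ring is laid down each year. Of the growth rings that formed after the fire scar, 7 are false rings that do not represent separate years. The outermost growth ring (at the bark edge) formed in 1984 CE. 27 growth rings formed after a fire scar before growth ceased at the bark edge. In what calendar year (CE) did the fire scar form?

1964 CE

There are 27 growth rings younger than the fire scar.
Removing the 7 false growth rings leaves 27 − 7 = 20 true growth rings beyond the fire scar.
Counting back 20 years from 1984 CE places the fire scar in 1984 − 20 = 1964 CE.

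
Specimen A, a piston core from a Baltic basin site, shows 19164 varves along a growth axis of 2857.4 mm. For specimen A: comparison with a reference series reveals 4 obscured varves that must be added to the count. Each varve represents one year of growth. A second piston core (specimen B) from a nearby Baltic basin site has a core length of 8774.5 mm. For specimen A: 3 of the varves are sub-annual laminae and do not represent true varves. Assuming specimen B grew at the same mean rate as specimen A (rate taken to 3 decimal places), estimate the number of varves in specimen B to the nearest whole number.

Specimen A: true varve count = 19164 − 3 + 4 = 19165.
A: Mean rate = 2857.4 mm / 19165 years ≈ 0.149 mm/year.
Specimen B: 8774.5 mm / 0.149 mm per year = 58889.26 years ≈ 58889 varves.

58889 varves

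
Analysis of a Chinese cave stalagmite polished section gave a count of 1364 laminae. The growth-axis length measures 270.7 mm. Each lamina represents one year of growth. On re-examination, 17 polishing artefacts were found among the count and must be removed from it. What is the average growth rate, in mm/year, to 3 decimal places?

0.201 mm/year

Correcting the raw count gives 1364 − 17 = 1347 true laminae.
Mean rate = 270.7 mm / 1347 years ≈ 0.201 mm/year.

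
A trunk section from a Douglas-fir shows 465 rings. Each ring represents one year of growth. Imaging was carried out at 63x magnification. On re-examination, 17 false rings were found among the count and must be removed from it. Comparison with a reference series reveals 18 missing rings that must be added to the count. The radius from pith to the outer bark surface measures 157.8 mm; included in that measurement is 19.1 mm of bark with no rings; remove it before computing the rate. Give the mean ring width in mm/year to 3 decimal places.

True ring count = 465 − 17 + 18 = 466.
Removing the 19.1 mm offcut leaves 157.8 − 19.1 = 138.7 mm.
138.7 mm over 466 years gives 138.7 / 466 ≈ 0.298 mm/year.

0.298 mm/year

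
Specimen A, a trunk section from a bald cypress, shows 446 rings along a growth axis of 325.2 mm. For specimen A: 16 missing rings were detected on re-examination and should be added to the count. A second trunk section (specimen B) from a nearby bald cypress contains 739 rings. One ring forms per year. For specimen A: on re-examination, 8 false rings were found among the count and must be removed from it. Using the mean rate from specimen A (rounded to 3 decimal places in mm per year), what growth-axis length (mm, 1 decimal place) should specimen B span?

Specimen A: true ring count = 446 − 8 + 16 = 454.
A: Mean rate = 325.2 mm / 454 years ≈ 0.716 mm/yr.
Length of B = 0.716 × 739 = 529.1 mm.

529.1 mm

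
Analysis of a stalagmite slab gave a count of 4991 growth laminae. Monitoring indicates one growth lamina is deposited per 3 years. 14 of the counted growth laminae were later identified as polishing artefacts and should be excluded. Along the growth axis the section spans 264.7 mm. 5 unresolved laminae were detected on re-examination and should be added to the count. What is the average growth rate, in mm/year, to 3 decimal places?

0.018 mm/year

Correcting the raw count gives 4991 − 14 + 5 = 4982 true growth laminae.
4982 growth laminae at 3 years each span 4982 × 3 = 14946 years.
Extension rate ≈ 264.7 / 14946 = 0.018 mm/year.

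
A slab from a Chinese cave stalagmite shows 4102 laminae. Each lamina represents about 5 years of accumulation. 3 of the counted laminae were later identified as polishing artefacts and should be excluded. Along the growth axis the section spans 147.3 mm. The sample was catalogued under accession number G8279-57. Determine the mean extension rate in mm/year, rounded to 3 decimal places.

0.007 mm/year

After corrections the count is 4102 − 3 = 4099 laminae.
Multiplying by 5 years per lamina: 4099 × 5 = 20495 years.
Extension rate ≈ 147.3 / 20495 = 0.007 mm/year.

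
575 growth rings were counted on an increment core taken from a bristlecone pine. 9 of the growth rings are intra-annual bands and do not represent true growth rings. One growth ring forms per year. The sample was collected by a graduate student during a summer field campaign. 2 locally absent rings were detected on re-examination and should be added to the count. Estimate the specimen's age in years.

After corrections the count is 575 − 9 + 2 = 568 growth rings.
With a one-to-one growth ring periodicity this is 568 years.

568 years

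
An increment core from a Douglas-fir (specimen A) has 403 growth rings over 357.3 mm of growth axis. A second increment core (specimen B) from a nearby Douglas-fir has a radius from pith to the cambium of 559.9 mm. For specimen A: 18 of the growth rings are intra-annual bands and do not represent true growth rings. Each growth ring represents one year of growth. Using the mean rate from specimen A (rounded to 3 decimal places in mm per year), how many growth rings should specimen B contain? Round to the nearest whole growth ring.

Specimen A: adjusted count: 403 − 18 = 385 growth rings.
A: Extension rate ≈ 357.3 / 385 = 0.928 mm/yr.
Specimen B: 559.9 mm / 0.928 mm per year = 603.34 years ≈ 603 growth rings.

603 growth rings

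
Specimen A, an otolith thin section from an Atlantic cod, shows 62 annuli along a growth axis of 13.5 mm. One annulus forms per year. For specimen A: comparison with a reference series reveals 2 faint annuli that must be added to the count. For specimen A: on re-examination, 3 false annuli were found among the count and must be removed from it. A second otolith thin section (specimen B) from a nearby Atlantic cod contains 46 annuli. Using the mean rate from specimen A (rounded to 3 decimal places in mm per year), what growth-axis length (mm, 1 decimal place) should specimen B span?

10.2 mm

Specimen A: true annulus count = 62 − 3 + 2 = 61.
A: Extension rate ≈ 13.5 / 61 = 0.221 mm/year.
For B, 0.221 mm/year × 46 years = 10.2 mm.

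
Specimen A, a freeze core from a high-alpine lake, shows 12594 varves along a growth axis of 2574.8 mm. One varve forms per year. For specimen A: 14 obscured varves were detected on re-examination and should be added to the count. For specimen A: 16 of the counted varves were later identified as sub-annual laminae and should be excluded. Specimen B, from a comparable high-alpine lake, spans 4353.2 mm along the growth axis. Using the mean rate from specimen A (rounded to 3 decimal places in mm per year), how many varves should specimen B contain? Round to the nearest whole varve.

Specimen A: adjusted count: 12594 − 16 + 14 = 12592 varves.
A: Mean rate = 2574.8 mm / 12592 years ≈ 0.204 mm per year.
B spans 4353.2 / 0.204 = 21339.22 years ≈ 21339 varves.

21339 varves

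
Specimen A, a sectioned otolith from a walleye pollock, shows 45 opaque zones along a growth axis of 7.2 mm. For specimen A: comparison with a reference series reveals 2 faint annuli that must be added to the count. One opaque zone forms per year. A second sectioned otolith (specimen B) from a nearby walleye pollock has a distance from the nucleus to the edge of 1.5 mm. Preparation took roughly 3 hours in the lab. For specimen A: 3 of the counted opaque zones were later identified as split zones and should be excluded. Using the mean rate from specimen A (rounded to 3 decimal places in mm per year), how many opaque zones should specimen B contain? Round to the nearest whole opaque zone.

9 opaque zones

Specimen A: adjusted count: 45 − 3 + 2 = 44 opaque zones.
A: Extension rate ≈ 7.2 / 44 = 0.164 mm/yr.
Specimen B: 1.5 mm / 0.164 mm per year = 9.15 years ≈ 9 opaque zones.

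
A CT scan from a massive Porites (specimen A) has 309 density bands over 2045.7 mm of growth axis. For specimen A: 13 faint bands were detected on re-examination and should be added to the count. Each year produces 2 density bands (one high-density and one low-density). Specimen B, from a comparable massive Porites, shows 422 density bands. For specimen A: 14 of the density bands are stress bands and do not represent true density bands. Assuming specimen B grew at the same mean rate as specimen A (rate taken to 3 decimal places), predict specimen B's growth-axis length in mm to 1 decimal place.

Specimen A: correcting the raw count gives 309 − 14 + 13 = 308 true density bands.
Specimen A: 308 density bands at 2 per year is 308 / 2 = 154 years.
A: Extension rate ≈ 2045.7 / 154 = 13.284 mm per year.
Specimen B: dividing by 2 density bands per year: 422 / 2 = 211 years. Length of B = 13.284 × 211 = 2802.9 mm.

2802.9 mm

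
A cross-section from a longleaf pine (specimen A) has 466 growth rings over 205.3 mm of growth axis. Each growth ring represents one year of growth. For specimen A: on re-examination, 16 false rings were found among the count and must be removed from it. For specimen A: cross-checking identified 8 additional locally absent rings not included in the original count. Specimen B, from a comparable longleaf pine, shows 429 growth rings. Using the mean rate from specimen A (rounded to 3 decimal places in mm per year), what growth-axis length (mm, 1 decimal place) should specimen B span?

192.2 mm

Specimen A: after corrections the count is 466 − 16 + 8 = 458 growth rings.
A: Mean rate = 205.3 mm / 458 years ≈ 0.448 mm per year.
For B, 0.448 mm/year × 429 years = 192.2 mm.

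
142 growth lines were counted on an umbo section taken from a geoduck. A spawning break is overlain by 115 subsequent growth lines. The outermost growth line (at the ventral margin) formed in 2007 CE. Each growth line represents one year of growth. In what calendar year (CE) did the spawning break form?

1892 CE

There are 115 growth lines younger than the spawning break.
2007 − 115 = 1892 CE.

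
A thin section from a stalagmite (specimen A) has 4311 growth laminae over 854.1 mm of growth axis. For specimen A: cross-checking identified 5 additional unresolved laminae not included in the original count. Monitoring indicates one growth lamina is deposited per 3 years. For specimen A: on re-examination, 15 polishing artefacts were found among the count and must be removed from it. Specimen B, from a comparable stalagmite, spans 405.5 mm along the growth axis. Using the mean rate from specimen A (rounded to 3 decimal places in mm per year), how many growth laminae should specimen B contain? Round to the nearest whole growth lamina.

Specimen A: after corrections the count is 4311 − 15 + 5 = 4301 growth laminae.
Specimen A: at 3 years per growth lamina, 4301 × 3 = 12903 years.
A: 854.1 mm over 12903 years gives 854.1 / 12903 ≈ 0.066 mm/year.
B spans 405.5 / 0.066 = 6143.94 years; at 3 years per growth lamina that is 6143.94 / 3 ≈ 2048 growth laminae.

2048 growth laminae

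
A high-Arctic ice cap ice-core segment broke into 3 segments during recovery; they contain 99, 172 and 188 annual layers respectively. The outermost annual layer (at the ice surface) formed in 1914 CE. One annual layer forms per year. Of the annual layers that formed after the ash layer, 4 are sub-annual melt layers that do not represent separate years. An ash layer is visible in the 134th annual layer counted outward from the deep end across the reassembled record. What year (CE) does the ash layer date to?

Total annual layers = 99 + 172 + 188 = 459.
459 − 134 = 325 annual layers lie beyond the ash layer toward the ice surface.
Excluding 4 false annual layers: 325 − 4 = 321.
1914 − 321 = 1593 CE.

1593 CE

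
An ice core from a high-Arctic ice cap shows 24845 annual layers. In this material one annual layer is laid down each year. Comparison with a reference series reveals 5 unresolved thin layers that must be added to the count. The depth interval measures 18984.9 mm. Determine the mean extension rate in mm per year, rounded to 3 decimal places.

0.764 mm per year

Adjusted count: 24845 + 5 = 24850 annual layers.
18984.9 mm over 24850 years gives 18984.9 / 24850 ≈ 0.764 mm per year.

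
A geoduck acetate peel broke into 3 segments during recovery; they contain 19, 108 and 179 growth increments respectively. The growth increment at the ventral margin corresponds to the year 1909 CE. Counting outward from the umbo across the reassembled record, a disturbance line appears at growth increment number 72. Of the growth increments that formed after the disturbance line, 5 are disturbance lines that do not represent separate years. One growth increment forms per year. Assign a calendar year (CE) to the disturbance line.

Total growth increments = 19 + 108 + 179 = 306.
Between growth increment 72 and the ventral margin there are 306 − 72 = 234 growth increments.
Excluding 5 false growth increments: 234 − 5 = 229.
1909 − 229 = 1680 CE.

1680 CE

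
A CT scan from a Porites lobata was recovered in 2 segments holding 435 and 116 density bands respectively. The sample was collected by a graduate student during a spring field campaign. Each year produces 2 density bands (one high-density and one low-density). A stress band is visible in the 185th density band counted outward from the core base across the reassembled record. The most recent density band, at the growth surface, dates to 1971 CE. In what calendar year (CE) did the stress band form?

Total density bands = 435 + 116 = 551.
Between density band 185 and the growth surface there are 551 − 185 = 366 density bands.
366 density bands at 2 per year is 366 / 2 = 183 years.
1971 − 183 = 1788 CE.

1788 CE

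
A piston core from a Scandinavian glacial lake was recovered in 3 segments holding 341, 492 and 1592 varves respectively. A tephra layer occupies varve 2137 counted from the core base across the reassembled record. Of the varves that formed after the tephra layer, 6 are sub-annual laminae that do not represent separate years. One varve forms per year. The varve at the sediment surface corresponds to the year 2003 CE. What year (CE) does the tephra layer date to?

1721 CE

Total varves = 341 + 492 + 1592 = 2425.
2425 − 2137 = 288 varves lie beyond the tephra layer toward the sediment surface.
288 − 6 false = 282 true varves after the tephra layer.
The varve at the sediment surface is 2003 CE, so the tephra layer dates to 2003 − 282 = 1721 CE.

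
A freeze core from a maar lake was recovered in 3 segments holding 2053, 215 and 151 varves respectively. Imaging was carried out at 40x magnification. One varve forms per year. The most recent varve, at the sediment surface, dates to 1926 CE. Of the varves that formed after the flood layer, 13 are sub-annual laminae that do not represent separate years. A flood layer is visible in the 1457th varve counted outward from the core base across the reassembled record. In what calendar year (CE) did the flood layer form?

Total varves = 2053 + 215 + 151 = 2419.
The flood layer sits at varve 1457 from the core base, so 2419 − 1457 = 962 varves formed after it.
962 − 13 false = 949 true varves after the flood layer.
The varve at the sediment surface is 1926 CE, so the flood layer dates to 1926 − 949 = 977 CE.

977 CE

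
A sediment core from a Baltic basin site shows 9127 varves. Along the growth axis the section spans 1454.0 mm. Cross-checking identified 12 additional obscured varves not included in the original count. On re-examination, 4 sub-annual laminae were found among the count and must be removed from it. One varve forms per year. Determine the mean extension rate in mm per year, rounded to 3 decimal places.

0.159 mm per year

True varve count = 9127 − 4 + 12 = 9135.
1454.0 mm over 9135 years gives 1454.0 / 9135 ≈ 0.159 mm per year.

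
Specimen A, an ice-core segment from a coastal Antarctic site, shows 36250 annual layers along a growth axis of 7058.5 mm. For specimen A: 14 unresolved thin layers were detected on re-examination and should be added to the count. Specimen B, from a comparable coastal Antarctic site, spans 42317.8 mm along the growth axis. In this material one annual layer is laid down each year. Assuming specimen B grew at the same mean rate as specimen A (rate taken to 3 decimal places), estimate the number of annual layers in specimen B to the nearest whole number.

Specimen A: true annual layer count = 36250 + 14 = 36264.
A: Mean rate = 7058.5 mm / 36264 years ≈ 0.195 mm/yr.
B spans 42317.8 / 0.195 = 217014.36 years ≈ 217014 annual layers.

217014 annual layers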